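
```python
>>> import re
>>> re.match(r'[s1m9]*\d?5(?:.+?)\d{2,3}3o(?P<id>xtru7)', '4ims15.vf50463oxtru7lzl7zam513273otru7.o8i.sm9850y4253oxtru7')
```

None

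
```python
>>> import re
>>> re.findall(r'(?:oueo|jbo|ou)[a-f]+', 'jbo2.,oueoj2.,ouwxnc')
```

No capturing groups, so `findall` returns the 1 full match string.

['oue']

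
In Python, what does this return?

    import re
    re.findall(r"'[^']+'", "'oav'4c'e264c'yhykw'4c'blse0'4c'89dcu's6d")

["'oav'", "'e264c'", "'4c'", "'4c'"]

Scanning left to right: at [0:5] → "'oav'"; at [7:14] → "'e264c'"; at [19:23] → "'4c'"; at [28:32] → "'4c'".
No capturing groups, so `findall` returns the 4 full match strings.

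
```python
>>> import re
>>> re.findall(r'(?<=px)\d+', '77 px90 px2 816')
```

The `(?=…)`/`(?<=…)` assertion just peeks at neighbouring text; it doesn't advance the match position.
`findall` yields the raw match text (2 of them) because the pattern has no groups.

['90', '2']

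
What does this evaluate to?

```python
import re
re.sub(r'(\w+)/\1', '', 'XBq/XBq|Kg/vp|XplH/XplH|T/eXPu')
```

`\1` has to match the exact text group 1 already captured.
Matches: at [0:7] → 'XBq/XBq'; at [14:23] → 'XplH/XplH'.
`sub` substitutes '' at each match site.

'|Kg/vp||T/eXPu'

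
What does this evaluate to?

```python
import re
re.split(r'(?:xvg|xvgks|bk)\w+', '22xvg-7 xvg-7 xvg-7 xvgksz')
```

Matches to split on: at [20:26] → 'xvgksz'.
`split` removes every match and returns the 2 fragments in between.

['22xvg-7 xvg-7 xvg-7 ', '']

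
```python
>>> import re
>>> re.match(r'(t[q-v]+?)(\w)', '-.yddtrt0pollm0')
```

None

This matches the literal 't', then one or more of a character in [q-v] (lazy) (captured); then a word character (captured).
`re.match` only tries the pattern at the start of the string.
Here the string doesn't start with a match, so the call returns None.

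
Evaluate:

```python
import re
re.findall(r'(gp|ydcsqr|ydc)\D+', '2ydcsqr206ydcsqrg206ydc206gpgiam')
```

['ydc', 'ydcsqr', 'gp']

`|` is ordered: at each position the engine commits to the first alternative that works.
One capturing group, so `findall` returns just the captured substring from each match — 3 in all.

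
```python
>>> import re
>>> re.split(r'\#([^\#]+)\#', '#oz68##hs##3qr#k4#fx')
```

['', 'oz68', '', 'hs', '', '3qr', 'k4#fx']

With a capturing group present, the delimiter's captured portion is kept in the result list.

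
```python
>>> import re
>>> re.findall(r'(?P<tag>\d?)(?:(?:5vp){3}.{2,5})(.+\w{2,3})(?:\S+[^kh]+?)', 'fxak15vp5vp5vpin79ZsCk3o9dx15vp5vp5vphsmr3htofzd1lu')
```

[('1', 'sCk3o9dx15vp5vp5vphsmr3htofzd1')]

This matches optionally a digit (captured as 'tag'); then the literal '5vp' repeated 3 times, then 2 to 5 of any character (non-capturing group); then one or more of any character, then 2 to 3 of a word character (captured); then one or more of a non-whitespace character, then one or more of any character except [kh] (lazy) (non-capturing group).
Matches: at [4:51] match '15vp5vp5vpin79ZsCk3o9dx15vp5vp5vphsmr3htofzd1lu', groups = ('1', 'sCk3o9dx15vp5vp5vphsmr3htofzd1').
`findall` packs the 2 group values into a tuple for every match.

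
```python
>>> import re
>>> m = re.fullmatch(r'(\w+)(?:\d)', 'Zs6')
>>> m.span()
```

Pattern: one or more of a word character (captured); then a digit (non-capturing group).
`re.fullmatch` requires the pattern to consume the entire string.
The match spans [0:3] → 'Zs6'.
Captured: group 1 = 'Zs'.

(0, 3)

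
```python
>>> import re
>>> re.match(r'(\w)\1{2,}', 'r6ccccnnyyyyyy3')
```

None

A backreference is literal: `\1` must see the identical characters the first group matched.
With `match`, the pattern is implicitly anchored at the beginning.
Here position 0 doesn't satisfy it, so the call returns None.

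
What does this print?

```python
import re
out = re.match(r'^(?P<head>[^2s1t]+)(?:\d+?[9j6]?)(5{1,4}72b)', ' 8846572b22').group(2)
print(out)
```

572b

The pattern matches anchored at the start of the string; then one or more of any character except [2s1t] (captured as 'head'); then one or more of a digit (lazy), then optionally one of [9j6] (non-capturing group); then 1 to 4 of the literal '5', then the literal '72b' (captured).
`match` is anchored at position 0; if the pattern doesn't fit there, it returns None.
The match spans [0:9] → ' 8846572b'.
Captured: group 1 = ' 884', group 2 = '572b'.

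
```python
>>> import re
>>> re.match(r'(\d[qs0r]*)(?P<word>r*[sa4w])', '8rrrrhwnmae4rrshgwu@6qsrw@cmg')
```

`re.match` won't scan ahead — the pattern has to work from the very first character.
Here the string doesn't start with a match, so the call returns None.

None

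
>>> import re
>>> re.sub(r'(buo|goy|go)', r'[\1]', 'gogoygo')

'[go][goy][go]'

The regex engine tests alternatives in the order written; an earlier branch that matches wins even if a later one would match more.
Matches: at [0:2] → 'go'; at [2:5] → 'goy'; at [5:7] → 'go'.
The replacement refers to a captured group, so each match is rewritten using its own captured text.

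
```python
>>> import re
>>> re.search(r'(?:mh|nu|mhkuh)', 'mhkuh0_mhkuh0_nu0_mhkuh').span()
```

(0, 2)

`|` is ordered: at each position the engine commits to the first alternative that works.
The match spans [0:2] → 'mh'.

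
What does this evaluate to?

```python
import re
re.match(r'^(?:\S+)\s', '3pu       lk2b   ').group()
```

'3pu '

`re.match` only tries the pattern at the start of the string.
The match spans [0:4] → '3pu '.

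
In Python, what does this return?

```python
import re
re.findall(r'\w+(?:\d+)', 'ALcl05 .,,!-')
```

['ALcl05']

`findall` yields the raw match text (1 of them) because the pattern has no groups.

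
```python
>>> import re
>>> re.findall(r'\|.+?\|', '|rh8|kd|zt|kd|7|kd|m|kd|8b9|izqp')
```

['|rh8|', '|zt|', '|7|', '|m|', '|8b9|']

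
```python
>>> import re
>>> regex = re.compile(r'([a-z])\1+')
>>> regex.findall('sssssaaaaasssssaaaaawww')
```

['s', 'a', 's', 'a', 'w']

A backreference is literal: `\1` must see the identical characters the first group matched.
Walking the string: at [0:5] match 'sssss', group 1 = 's'; at [5:10] match 'aaaaa', group 1 = 'a'; at [10:15] match 'sssss', group 1 = 's'; at [15:20] match 'aaaaa', group 1 = 'a'; at [20:23] match 'www', group 1 = 'w'.
`findall` collects group 1 from each match (5 total).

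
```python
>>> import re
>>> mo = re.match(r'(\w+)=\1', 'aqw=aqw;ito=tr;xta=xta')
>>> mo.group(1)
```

'aqw'

`\1` has to match the exact text group 1 already captured.
`re.match` only tries the pattern at the start of the string.
The match spans [0:7] → 'aqw=aqw'.
Captured: group 1 = 'aqw'.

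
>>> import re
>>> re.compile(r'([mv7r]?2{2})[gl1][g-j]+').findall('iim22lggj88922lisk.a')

This matches optionally one of [mv7r], then exactly 2 of the literal '2' (captured); then one of [gl1], then one or more of a character in [g-j].
Matches: at [2:9] match 'm22lggj', group 1 = 'm22'; at [12:16] match '22li', group 1 = '22'.
With a single group, `findall` returns only what that group captured — 2 items.

['m22', '22']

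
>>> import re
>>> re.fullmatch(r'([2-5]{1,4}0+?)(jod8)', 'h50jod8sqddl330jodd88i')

None

This matches 1 to 4 of a character in [2-5], then one or more of the literal '0' (lazy) (captured); then the literal 'jod', then a literal '8' (captured).
`re.fullmatch` is like wrapping the pattern in `^…$` (in single-line mode).
Here the pattern can't cover the whole string, so the call returns None.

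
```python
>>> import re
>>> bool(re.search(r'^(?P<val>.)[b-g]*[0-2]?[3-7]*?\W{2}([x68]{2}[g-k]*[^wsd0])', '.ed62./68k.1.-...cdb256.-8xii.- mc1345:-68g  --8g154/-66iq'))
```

The pattern matches anchored at the start of the string; then any character (captured as 'val'); then zero or more of a character in [b-g]; then optionally a character in [0-2], then zero or more of a character in [3-7] (lazy), then exactly 2 of a non-word character; then exactly 2 of one of [x68], then zero or more of a character in [g-k], then any character except [wsd0] (captured).
Unlike `match`, `search` isn't anchored — it looks for the pattern anywhere in the string.
Here the pattern never matches, so the call returns None, and `bool(None)` is False.

False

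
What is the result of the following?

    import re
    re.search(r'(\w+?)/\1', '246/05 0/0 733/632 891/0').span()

(7, 10)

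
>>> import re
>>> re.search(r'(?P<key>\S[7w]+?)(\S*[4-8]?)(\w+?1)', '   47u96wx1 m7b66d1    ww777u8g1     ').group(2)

'u96w'

Pattern: a non-whitespace character, then one or more of one of [7w] (lazy) (captured as 'key'); then zero or more of a non-whitespace character, then optionally a character in [4-8] (captured); then one or more of a word character (lazy), then the literal '1' (captured).
Unlike `match`, `search` isn't anchored — it looks for the pattern anywhere in the string.
The match spans [3:11] → '47u96wx1'.
Captured: group 1 = '47', group 2 = 'u96w', group 3 = 'x1'.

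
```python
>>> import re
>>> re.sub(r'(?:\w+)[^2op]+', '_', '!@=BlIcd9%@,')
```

This matches one or more of a word character (non-capturing group); then one or more of any character except [2op].
Matches: at [3:12] → 'BlIcd9%@,'.
`sub` substitutes '_' at each match site.

'!@=_'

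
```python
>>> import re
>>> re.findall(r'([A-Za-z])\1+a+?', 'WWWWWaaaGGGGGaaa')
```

['W', 'G']

`\1` is not a pattern — it's the concrete string captured by group 1, re-applied verbatim.
Because there's exactly one group, `findall` drops the full match and keeps group 1 from each hit.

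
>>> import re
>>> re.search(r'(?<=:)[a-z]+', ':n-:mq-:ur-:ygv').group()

'n'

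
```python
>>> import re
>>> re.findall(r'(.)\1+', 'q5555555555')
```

`\1` has to match the exact text group 1 already captured.
Walking the string: at [1:11] match '5555555555', group 1 = '5'.
With a single group, `findall` returns only what that group captured — 1 item.

['5']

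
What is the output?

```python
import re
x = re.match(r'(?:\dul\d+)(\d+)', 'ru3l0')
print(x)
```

`re.match` won't scan ahead — the pattern has to work from the very first character.
Here position 0 doesn't satisfy it, so the call returns None.

None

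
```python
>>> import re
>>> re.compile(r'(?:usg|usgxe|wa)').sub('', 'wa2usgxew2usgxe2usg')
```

Branches in `(...|...)` are attempted left-to-right; the first branch that allows the whole pattern to succeed is taken.
Every occurrence is swapped for ''.

'2xew2xe2'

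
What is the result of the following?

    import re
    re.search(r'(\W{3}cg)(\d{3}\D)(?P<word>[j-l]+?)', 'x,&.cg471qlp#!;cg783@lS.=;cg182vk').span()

Pattern: exactly 3 of a non-word character, then the literal 'cg' (captured); then exactly 3 of a digit, then a non-digit (captured); then one or more of a character in [j-l] (lazy) (captured as 'word').
`re.search` tries every starting position until one works.
The match spans [1:11] → ',&.cg471ql'.
Captured: group 1 = ',&.cg', group 2 = '471q', group 3 = 'l'.

(1, 11)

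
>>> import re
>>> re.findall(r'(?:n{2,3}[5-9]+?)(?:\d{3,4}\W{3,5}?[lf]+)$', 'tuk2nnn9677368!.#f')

The pattern matches 2 to 3 of the literal 'n', then one or more of a character in [5-9] (lazy) (non-capturing group); then 3 to 4 of a digit, then 3 to 5 of a non-word character (lazy), then one or more of one of [lf] (non-capturing group); then anchored at the end.
Scanning left to right: at [4:18] → 'nnn9677368!.#f'.
Since nothing is captured, `findall` lists the 1 matched substring directly.

['nnn9677368!.#f']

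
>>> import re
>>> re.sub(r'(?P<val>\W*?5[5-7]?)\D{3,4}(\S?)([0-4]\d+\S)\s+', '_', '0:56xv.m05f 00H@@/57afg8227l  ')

'0_00H_'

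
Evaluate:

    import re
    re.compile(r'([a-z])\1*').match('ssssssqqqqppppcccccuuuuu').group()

`match` is anchored at position 0; if the pattern doesn't fit there, it returns None.
The match spans [0:6] → 'ssssss'.

'ssssss'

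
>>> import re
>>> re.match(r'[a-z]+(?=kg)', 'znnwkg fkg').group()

`match` is anchored at position 0; if the pattern doesn't fit there, it returns None.
The match spans [0:4] → 'znnw'.

'znnw'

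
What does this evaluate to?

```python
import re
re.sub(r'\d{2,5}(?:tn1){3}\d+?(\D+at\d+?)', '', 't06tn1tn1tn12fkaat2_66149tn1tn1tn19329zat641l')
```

The pattern matches 2 to 5 of a digit, then the literal 'tn1' repeated 3 times; then one or more of a digit (lazy); then one or more of a non-digit, then the literal 'at', then one or more of a digit (lazy) (captured).
The `?` after the quantifier makes it lazy — it takes as little as possible before letting the rest of the pattern try.
Matches: at [1:19] → '06tn1tn1tn12fkaat2'; at [20:42] → '66149tn1tn1tn19329zat6'.
Every occurrence is swapped for ''.

't_41l'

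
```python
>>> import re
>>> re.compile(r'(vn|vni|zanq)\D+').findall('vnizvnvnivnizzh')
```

The regex engine tests alternatives in the order written; an earlier branch that matches wins even if a later one would match more.
`findall` collects group 1 from the one match (1 total).

['vn']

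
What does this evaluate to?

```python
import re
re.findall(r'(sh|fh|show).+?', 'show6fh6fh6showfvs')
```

['sh', 'fh', 'fh', 'sh']

The regex engine tests alternatives in the order written; an earlier branch that matches wins even if a later one would match more.
`findall` collects group 1 from each match (4 total).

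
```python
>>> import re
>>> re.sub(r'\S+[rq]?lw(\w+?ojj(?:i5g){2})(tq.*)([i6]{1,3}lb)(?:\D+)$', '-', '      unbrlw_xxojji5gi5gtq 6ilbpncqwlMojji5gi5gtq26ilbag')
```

The pattern matches one or more of a non-whitespace character, then optionally one of [rq]; then the literal 'l', then the literal 'w'; then one or more of a word character (lazy), then the literal 'ojj', then the literal 'i5g' repeated 2 times (captured); then the literal 'tq', then zero or more of any character (captured); then 1 to 3 of one of [i6], then the literal 'lb' (captured); then one or more of a non-digit (non-capturing group); then anchored at the end.
Matches: at [6:56] → 'unbrlw_xxojji5gi5gtq 6ilbpncqwlMojji5gi5gtq26ilbag'.
`sub` substitutes '-' at each match site.

'      -'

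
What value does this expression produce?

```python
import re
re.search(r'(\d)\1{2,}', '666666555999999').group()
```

The backreference `\1` re-matches whatever the first group consumed, character for character.
The match spans [0:6] → '666666'.

'666666'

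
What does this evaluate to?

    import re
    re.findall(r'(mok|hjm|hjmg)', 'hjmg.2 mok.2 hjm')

Branches in `(...|...)` are attempted left-to-right; the first branch that allows the whole pattern to succeed is taken.
One capturing group, so `findall` returns just the captured substring from each match — 3 in all.

['hjm', 'mok', 'hjm']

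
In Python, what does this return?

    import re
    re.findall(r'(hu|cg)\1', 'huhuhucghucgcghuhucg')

`\1` is not a pattern — it's the concrete string captured by group 1, re-applied verbatim.
Matches: at [0:4] match 'huhu', group 1 = 'hu'; at [10:14] match 'cgcg', group 1 = 'cg'; at [14:18] match 'huhu', group 1 = 'hu'.
`findall` collects group 1 from each match (3 total).

['hu', 'cg', 'hu']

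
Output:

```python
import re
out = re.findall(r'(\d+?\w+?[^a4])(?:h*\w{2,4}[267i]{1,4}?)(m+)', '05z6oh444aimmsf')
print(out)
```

[('05z6o', 'mm')]

Pattern: one or more of a digit (lazy), then one or more of a word character (lazy), then any character except [a4] (captured); then zero or more of the literal 'h', then 2 to 4 of a word character, then 1 to 4 of one of [267i] (lazy) (non-capturing group); then one or more of a literal 'm' (captured).
A `+?`/`*?`/`{m,n}?` starts at its minimum and grows only as far as needed for what follows to match.
Matches: at [0:13] match '05z6oh444aimm', groups = ('05z6o', 'mm').
2 groups means the one result is a tuple of 2 captured strings — 1 here.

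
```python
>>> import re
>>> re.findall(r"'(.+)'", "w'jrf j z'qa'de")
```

`findall` collects group 1 from the one match (1 total).

["jrf j z'qa"]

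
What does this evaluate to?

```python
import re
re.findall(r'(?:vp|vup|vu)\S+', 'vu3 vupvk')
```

['vu3', 'vupvk']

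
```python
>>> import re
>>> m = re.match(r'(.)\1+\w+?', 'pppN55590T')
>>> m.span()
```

`match` is anchored at position 0; if the pattern doesn't fit there, it returns None.
The match spans [0:4] → 'pppN'.

(0, 4)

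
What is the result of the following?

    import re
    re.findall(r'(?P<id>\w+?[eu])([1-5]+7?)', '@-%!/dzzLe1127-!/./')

[('dzzLe', '1127')]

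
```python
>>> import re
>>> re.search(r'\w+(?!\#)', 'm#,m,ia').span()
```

(3, 4)

`(?!…)`/`(?<!…)` only lets a position through if the neighbouring text does NOT match; no characters are consumed.
The match spans [3:4] → 'm'.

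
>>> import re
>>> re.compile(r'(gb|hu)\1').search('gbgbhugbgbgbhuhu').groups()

('gb',)

After group 1 captures some text, `\1` only succeeds where that same text appears again.
`re.search` tries every starting position until one works.
The match spans [0:4] → 'gbgb'.
Captured: group 1 = 'gb'.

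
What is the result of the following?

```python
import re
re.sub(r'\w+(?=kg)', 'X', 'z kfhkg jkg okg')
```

'z Xkg Xkg Xkg'

The lookaround is zero-width — it requires the adjacent text to match without consuming it, so the asserted text isn't part of the match.
Each match is replaced by 'X'.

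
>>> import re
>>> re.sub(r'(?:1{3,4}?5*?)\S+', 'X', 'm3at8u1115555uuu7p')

'm3at8uX'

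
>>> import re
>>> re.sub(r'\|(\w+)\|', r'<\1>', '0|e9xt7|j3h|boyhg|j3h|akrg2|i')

The replacement refers to a captured group, so each match is rewritten using its own captured text.

'0<e9xt7>j3h<boyhg>j3h<akrg2>i'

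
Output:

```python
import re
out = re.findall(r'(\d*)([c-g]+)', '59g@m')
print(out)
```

[('59', 'g')]

With 2 capturing groups, `findall` returns a 2-tuple per match.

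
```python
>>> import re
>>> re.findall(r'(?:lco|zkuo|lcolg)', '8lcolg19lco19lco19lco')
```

Branches in `(...|...)` are attempted left-to-right; the first branch that allows the whole pattern to succeed is taken.
Walking the string: at [1:4] → 'lco'; at [8:11] → 'lco'; at [13:16] → 'lco'; at [18:21] → 'lco'.
`findall` yields the raw match text (4 of them) because the pattern has no groups.

['lco', 'lco', 'lco', 'lco']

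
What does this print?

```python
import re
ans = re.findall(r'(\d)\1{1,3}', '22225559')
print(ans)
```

The backreference `\1` re-matches whatever the first group consumed, character for character.
Matches: at [0:4] match '2222', group 1 = '2'; at [4:7] match '555', group 1 = '5'.
With a single group, `findall` returns only what that group captured — 2 items.

['2', '5']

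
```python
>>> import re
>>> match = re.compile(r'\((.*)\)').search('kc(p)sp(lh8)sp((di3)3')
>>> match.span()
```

(2, 20)

`re.search` scans for the first position where the pattern succeeds.
The match spans [2:20] → '(p)sp(lh8)sp((di3)'.
Captured: group 1 = 'p)sp(lh8)sp((di3'.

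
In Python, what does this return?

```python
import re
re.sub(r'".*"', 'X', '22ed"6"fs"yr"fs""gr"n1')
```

`sub` substitutes 'X' at each match site.

'22edXn1'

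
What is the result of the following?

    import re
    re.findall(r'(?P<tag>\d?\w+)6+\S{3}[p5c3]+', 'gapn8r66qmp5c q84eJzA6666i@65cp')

`findall` collects group 1 from each match (2 total).

['gapn8r6', 'q84eJzA666']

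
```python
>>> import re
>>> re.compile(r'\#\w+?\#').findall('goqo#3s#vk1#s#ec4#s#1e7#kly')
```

['#3s#', '#s#', '#s#']

Scanning left to right: at [4:8] → '#3s#'; at [11:14] → '#s#'; at [17:20] → '#s#'.
No capturing groups, so `findall` returns the 3 full match strings.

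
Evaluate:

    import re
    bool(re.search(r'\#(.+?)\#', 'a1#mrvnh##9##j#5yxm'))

The match spans [2:9] → '#mrvnh#'.

True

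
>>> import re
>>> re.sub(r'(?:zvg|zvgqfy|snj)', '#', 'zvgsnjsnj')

'###'

`sub` substitutes '#' at each match site.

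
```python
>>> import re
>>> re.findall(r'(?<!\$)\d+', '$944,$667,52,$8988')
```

['44', '67', '52', '988']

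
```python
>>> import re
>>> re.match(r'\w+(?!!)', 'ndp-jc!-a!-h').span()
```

(0, 3)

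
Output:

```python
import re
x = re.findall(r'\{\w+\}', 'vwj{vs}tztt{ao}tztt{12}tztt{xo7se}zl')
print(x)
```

['{vs}', '{ao}', '{12}', '{xo7se}']

`findall` yields the raw match text (4 of them) because the pattern has no groups.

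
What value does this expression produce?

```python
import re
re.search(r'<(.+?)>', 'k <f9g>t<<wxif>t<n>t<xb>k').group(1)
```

The match spans [2:7] → '<f9g>'.
Captured: group 1 = 'f9g'.

'f9g'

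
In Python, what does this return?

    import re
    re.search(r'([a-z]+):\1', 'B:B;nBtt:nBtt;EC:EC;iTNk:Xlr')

None

After group 1 captures some text, `\1` only succeeds where that same text appears again.
`re.search` scans for the first position where the pattern succeeds.
Here no position works, so the call returns None.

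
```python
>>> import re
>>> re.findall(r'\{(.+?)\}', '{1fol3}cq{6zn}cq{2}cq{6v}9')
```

['1fol3', '6zn', '2', '6v']

Lazy quantifiers expand one character at a time until the remainder of the pattern can match.
`findall` collects group 1 from each match (4 total).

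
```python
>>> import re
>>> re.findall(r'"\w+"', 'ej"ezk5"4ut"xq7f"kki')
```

['"ezk5"', '"xq7f"']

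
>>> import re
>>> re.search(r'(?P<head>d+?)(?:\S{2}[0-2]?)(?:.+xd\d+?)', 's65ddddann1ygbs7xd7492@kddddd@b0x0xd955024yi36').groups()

The pattern matches one or more of a literal 'd' (lazy) (captured as 'head'); then exactly 2 of a non-whitespace character, then optionally a character in [0-2] (non-capturing group); then one or more of any character, then the literal 'xd', then one or more of a digit (lazy) (non-capturing group).
With the lazy modifier that quantifier settles for the fewest repetitions that let the rest of the pattern succeed (the atoms after it are unaffected and can still be greedy).
`re.search` tries every starting position until one works.
The match spans [3:37] → 'ddddann1ygbs7xd7492@kddddd@b0x0xd9'.
Captured: group 1 = 'd'.

('d',)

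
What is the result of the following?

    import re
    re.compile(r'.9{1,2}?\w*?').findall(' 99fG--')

Pattern: any character; then 1 to 2 of a literal '9' (lazy), then zero or more of a word character (lazy).
With the lazy modifier that quantifier settles for the fewest repetitions that let the rest of the pattern succeed (the atoms after it are unaffected and can still be greedy).
Matches: at [0:2] → ' 9'.
`findall` yields the raw match text (1 of them) because the pattern has no groups.

[' 9']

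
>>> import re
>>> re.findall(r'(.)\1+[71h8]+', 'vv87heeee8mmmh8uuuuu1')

['v', 'e', 'm', 'u']

`\1` has to match the exact text group 1 already captured.
Walking the string: at [0:5] match 'vv87h', group 1 = 'v'; at [5:10] match 'eeee8', group 1 = 'e'; at [10:15] match 'mmmh8', group 1 = 'm'; at [15:21] match 'uuuuu1', group 1 = 'u'.
`findall` collects group 1 from each match (4 total).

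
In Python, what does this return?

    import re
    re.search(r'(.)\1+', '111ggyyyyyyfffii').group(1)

The match spans [0:3] → '111'.
Captured: group 1 = '1'.

'1'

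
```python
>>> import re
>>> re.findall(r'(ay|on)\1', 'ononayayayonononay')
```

After group 1 captures some text, `\1` only succeeds where that same text appears again.
Scanning left to right: at [0:4] match 'onon', group 1 = 'on'; at [4:8] match 'ayay', group 1 = 'ay'; at [10:14] match 'onon', group 1 = 'on'.
Because there's exactly one group, `findall` drops the full match and keeps group 1 from each hit.

['on', 'ay', 'on']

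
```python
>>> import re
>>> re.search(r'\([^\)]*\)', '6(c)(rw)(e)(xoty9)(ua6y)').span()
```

(1, 4)

The match spans [1:4] → '(c)'.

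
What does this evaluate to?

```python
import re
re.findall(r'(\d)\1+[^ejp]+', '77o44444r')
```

['7']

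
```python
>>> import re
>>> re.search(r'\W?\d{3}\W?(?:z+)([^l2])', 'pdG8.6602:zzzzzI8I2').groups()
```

('I',)

Pattern: optionally a non-word character, then exactly 3 of a digit, then optionally a non-word character; then one or more of a literal 'z' (non-capturing group); then any character except [l2] (captured).
`re.search` scans for the first position where the pattern succeeds.
The match spans [6:16] → '602:zzzzzI'.
Captured: group 1 = 'I'.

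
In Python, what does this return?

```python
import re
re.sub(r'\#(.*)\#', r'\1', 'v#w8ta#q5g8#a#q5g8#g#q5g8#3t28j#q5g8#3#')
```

'vw8ta#q5g8#a#q5g8#g#q5g8#3t28j#q5g8#3'

Matches: at [1:39] → '#w8ta#q5g8#a#q5g8#g#q5g8#3t28j#q5g8#3#'.
The replacement refers to a captured group, so each match is rewritten using its own captured text.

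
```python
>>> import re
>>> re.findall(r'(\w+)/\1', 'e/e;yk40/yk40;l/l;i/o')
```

['e', 'yk40', 'l']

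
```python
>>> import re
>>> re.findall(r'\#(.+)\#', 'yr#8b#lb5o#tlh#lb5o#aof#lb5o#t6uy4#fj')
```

Walking the string: at [2:35] match '#8b#lb5o#tlh#lb5o#aof#lb5o#t6uy4#', group 1 = '8b#lb5o#tlh#lb5o#aof#lb5o#t6uy4'.
With a single group, `findall` returns only what that group captured — 1 item.

['8b#lb5o#tlh#lb5o#aof#lb5o#t6uy4']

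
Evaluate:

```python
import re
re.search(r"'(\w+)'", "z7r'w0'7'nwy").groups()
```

`re.search` tries every starting position until one works.
The match spans [3:7] → "'w0'".
Captured: group 1 = 'w0'.

('w0',)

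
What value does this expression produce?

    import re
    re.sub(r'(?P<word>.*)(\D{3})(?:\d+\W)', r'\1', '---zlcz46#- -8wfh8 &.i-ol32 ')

'---zlcz46#- -8wfh8 &.i'

Pattern: zero or more of any character (captured as 'word'); then exactly 3 of a non-digit (captured); then one or more of a digit, then a non-word character (non-capturing group).
Matches: at [0:28] → '---zlcz46#- -8wfh8 &.i-ol32 '.
The replacement refers to a captured group, so each match is rewritten using its own captured text.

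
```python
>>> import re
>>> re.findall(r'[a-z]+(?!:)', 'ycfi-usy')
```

['ycfi', 'usy']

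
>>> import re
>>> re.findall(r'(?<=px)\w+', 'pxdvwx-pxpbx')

['dvwx', 'pbx']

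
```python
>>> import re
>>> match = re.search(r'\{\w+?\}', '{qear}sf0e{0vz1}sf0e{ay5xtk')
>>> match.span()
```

The match spans [0:6] → '{qear}'.

(0, 6)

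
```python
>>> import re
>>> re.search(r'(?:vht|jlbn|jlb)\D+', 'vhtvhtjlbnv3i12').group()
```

Unlike `match`, `search` isn't anchored — it looks for the pattern anywhere in the string.
The match spans [0:11] → 'vhtvhtjlbnv'.

'vhtvhtjlbnv'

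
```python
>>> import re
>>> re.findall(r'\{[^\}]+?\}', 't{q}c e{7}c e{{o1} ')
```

Walking the string: at [1:4] → '{q}'; at [7:10] → '{7}'; at [13:18] → '{{o1}'.
Since nothing is captured, `findall` lists the 3 matched substrings directly.

['{q}', '{7}', '{{o1}']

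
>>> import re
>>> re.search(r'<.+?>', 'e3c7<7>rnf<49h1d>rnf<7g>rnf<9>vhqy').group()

`re.search` tries every starting position until one works.
The match spans [4:7] → '<7>'.

'<7>'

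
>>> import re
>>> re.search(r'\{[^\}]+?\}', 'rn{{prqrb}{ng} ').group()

`re.search` tries every starting position until one works.
The match spans [2:10] → '{{prqrb}'.

'{{prqrb}'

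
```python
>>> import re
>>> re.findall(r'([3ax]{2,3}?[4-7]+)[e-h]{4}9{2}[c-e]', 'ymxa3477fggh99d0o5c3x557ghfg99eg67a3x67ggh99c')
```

`findall` collects group 1 from each match (2 total).

['xa3477', '3x557']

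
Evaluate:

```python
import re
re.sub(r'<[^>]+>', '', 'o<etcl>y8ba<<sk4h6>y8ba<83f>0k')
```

Matches: at [1:7] → '<etcl>'; at [11:19] → '<<sk4h6>'; at [23:28] → '<83f>'.
Every occurrence is swapped for ''.

'oy8bay8ba0k'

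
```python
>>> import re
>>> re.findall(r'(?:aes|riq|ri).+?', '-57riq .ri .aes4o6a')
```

['riq ', 'ri ', 'aes4']

Alternation isn't longest-match — the leftmost alternative that fits at this position is chosen.
Walking the string: at [3:7] → 'riq '; at [8:11] → 'ri '; at [12:16] → 'aes4'.
Since nothing is captured, `findall` lists the 3 matched substrings directly.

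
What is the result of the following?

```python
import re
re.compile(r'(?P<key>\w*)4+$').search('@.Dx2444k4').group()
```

'Dx2444k4'

The match spans [2:10] → 'Dx2444k4'.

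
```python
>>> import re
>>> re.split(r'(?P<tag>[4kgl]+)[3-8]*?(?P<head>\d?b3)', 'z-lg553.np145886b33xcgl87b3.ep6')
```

['z-lg553.np1', '4', '6b3', '3xc', 'gl', '7b3', '.ep6']

The group in the pattern means `split` returns the separators' captures alongside the pieces.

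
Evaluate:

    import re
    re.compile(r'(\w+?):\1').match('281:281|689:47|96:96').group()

'281:281'

With `match`, the pattern is implicitly anchored at the beginning.
The match spans [0:7] → '281:281'.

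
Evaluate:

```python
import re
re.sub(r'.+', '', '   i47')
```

The pattern matches one or more of any character.
Matches: at [0:6] → '   i47'.
Each match is replaced by ''.

''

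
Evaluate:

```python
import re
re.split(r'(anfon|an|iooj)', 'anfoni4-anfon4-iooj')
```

['', 'anfon', 'i4-', 'anfon', '4-', 'iooj', '']

Alternation tries branches left to right and keeps the first one that lets the overall match succeed at that position.
Matches to split on: at [0:5] → 'anfon'; at [8:13] → 'anfon'; at [15:19] → 'iooj'.
The group in the pattern means `split` returns the separators' captures alongside the pieces.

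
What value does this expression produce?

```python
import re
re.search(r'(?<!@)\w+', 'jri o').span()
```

(0, 3)

`(?!…)`/`(?<!…)` only lets a position through if the neighbouring text does NOT match; no characters are consumed.
`re.search` tries every starting position until one works.
The match spans [0:3] → 'jri'.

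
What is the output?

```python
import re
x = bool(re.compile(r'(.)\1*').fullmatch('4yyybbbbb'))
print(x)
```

False

The backreference `\1` re-matches whatever the first group consumed, character for character.
`re.fullmatch` requires the pattern to consume the entire string.
Here the string isn't matched end-to-end, so the call returns None, and `bool(None)` is False.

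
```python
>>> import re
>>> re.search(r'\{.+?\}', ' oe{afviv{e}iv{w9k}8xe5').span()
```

(3, 12)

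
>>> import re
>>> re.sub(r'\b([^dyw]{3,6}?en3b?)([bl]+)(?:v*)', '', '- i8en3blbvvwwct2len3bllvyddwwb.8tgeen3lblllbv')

'- i8en3blbvvwwct2len3bllvyddwwb'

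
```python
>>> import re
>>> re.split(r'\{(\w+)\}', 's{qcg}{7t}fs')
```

['s', 'qcg', '', '7t', 'fs']

Matches to split on: at [1:6] → '{qcg}'; at [6:10] → '{7t}'.
Because the pattern has a capturing group, `split` also inserts each captured text between the pieces.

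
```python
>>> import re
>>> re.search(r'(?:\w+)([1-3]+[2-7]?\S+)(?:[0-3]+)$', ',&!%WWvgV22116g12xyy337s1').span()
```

(4, 25)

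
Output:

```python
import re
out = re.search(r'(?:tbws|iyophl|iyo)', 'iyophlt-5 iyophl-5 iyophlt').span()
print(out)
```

(0, 6)

Alternation isn't longest-match — the leftmost alternative that fits at this position is chosen.
The match spans [0:6] → 'iyophl'.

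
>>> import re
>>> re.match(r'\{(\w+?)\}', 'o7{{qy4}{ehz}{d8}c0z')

None

`match` is anchored at position 0; if the pattern doesn't fit there, it returns None.
Here position 0 doesn't satisfy it, so the call returns None.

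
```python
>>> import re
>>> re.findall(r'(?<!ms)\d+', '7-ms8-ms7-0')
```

['7', '0']

Because the assertion is negative and zero-width, positions next to the forbidden text are skipped.
Scanning left to right: at [0:1] → '7'; at [10:11] → '0'.
With no groups in the pattern, `findall` gives back each whole match — 2 here.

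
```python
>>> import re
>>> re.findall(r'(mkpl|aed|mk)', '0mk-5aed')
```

['mk', 'aed']

Scanning left to right: at [1:3] match 'mk', group 1 = 'mk'; at [5:8] match 'aed', group 1 = 'aed'.
One capturing group, so `findall` returns just the captured substring from each match — 2 in all.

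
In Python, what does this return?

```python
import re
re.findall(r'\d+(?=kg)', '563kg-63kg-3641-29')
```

['563', '63']

Lookahead/lookbehind check context without consuming it, so the matched span excludes the asserted characters.
Scanning left to right: at [0:3] → '563'; at [6:8] → '63'.
No capturing groups, so `findall` returns the 2 full match strings.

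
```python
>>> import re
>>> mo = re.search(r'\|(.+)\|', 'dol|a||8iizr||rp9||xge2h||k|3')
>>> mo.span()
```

`re.search` tries every starting position until one works.
The match spans [3:28] → '|a||8iizr||rp9||xge2h||k|'.
Captured: group 1 = 'a||8iizr||rp9||xge2h||k'.

(3, 28)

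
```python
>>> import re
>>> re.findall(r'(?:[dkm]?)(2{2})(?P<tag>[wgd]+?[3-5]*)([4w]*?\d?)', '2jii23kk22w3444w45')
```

[('22', 'w3444', '')]

Lazy quantifiers expand one character at a time until the remainder of the pattern can match.
`findall` packs the 3 group values into a tuple for every match.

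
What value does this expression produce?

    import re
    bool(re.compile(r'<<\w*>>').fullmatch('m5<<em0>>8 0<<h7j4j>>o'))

`re.fullmatch` is like wrapping the pattern in `^…$` (in single-line mode).
Here the pattern can't cover the whole string, so the call returns None, and `bool(None)` is False.

False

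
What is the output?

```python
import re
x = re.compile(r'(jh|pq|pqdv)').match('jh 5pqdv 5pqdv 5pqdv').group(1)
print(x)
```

With `match`, the pattern is implicitly anchored at the beginning.
The match spans [0:2] → 'jh'.
Captured: group 1 = 'jh'.

jh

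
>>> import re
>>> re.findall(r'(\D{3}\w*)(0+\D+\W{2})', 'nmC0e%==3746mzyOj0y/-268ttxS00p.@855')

[('nmC', '0e%=='), ('mzyOj', '0y/-'), ('ttxS0', '0p.@')]

Pattern: exactly 3 of a non-digit, then zero or more of a word character (captured); then one or more of the literal '0', then one or more of a non-digit, then exactly 2 of a non-word character (captured).
Walking the string: at [0:8] match 'nmC0e%==', groups = ('nmC', '0e%=='); at [12:21] match 'mzyOj0y/-', groups = ('mzyOj', '0y/-'); at [24:33] match 'ttxS00p.@', groups = ('ttxS0', '0p.@').
2 groups means each result is a tuple of 2 captured strings — 3 here.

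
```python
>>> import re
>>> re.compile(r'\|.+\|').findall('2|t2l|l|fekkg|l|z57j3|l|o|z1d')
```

['|t2l|l|fekkg|l|z57j3|l|o|']

No capturing groups, so `findall` returns the 1 full match string.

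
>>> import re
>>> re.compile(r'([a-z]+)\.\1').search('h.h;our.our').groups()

('h',)

The match spans [0:3] → 'h.h'.
Captured: group 1 = 'h'.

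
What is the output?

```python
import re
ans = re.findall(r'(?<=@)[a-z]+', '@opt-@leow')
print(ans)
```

The lookaround is zero-width — it requires the adjacent text to match without consuming it, so the asserted text isn't part of the match.
Since nothing is captured, `findall` lists the 2 matched substrings directly.

['opt', 'leow']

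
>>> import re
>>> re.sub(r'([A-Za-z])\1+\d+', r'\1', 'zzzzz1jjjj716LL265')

The backreference `\1` re-matches whatever the first group consumed, character for character.
`\1` in the replacement pulls in group 1's text for each match.

'zjL'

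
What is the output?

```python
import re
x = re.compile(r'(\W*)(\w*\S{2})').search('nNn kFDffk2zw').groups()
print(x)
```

('', 'nNn')

Pattern: zero or more of a non-word character (captured); then zero or more of a word character, then exactly 2 of a non-whitespace character (captured).
Unlike `match`, `search` isn't anchored — it looks for the pattern anywhere in the string.
The match spans [0:3] → 'nNn'.
Captured: group 1 = '', group 2 = 'nNn'.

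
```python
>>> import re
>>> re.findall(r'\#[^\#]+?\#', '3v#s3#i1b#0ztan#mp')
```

['#s3#', '#0ztan#']

Scanning left to right: at [2:6] → '#s3#'; at [9:16] → '#0ztan#'.
Since nothing is captured, `findall` lists the 2 matched substrings directly.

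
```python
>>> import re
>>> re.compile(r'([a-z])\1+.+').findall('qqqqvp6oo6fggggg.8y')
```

['q']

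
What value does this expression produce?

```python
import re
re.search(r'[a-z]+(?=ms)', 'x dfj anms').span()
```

(6, 8)

The positive lookaround only admits positions where the adjacent text matches; those characters stay outside the span.
The match spans [6:8] → 'an'.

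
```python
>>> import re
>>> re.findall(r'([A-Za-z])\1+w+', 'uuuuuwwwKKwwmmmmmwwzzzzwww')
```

['u', 'K', 'm', 'z']

The backreference `\1` re-matches whatever the first group consumed, character for character.
Walking the string: at [0:8] match 'uuuuuwww', group 1 = 'u'; at [8:12] match 'KKww', group 1 = 'K'; at [12:19] match 'mmmmmww', group 1 = 'm'; at [19:26] match 'zzzzwww', group 1 = 'z'.
With a single group, `findall` returns only what that group captured — 4 items.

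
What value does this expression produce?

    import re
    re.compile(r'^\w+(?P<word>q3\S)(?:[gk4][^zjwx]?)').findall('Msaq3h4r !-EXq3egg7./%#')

['q3h']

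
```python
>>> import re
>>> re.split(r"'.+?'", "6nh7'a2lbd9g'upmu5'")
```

['6nh7', "upmu5'"]

Splitting on the pattern gives 2 pieces.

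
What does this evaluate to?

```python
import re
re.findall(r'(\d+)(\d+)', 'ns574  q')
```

[('57', '4')]

The pattern matches one or more of a digit (captured); then one or more of a digit (captured).
Scanning left to right: at [2:5] match '574', groups = ('57', '4').
Multiple groups make `findall` return tuples — one 2-tuple for the one match.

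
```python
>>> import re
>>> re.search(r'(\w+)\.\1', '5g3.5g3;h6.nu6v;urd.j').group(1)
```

'5g3'

The match spans [0:7] → '5g3.5g3'.
Captured: group 1 = '5g3'.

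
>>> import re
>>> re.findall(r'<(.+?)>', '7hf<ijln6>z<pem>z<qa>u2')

['ijln6', 'pem', 'qa']

The `?` after the quantifier makes it lazy — it takes as little as possible before letting the rest of the pattern try.
Matches: at [3:10] match '<ijln6>', group 1 = 'ijln6'; at [11:16] match '<pem>', group 1 = 'pem'; at [17:21] match '<qa>', group 1 = 'qa'.
With a single group, `findall` returns only what that group captured — 3 items.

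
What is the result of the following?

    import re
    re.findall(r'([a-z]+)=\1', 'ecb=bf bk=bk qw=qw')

['b', 'bk', 'qw']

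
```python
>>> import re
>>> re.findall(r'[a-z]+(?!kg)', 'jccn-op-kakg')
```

['jccn', 'op', 'kakg']

The negative lookahead/lookbehind blocks any match where the forbidden context is present.
Scanning left to right: at [0:4] → 'jccn'; at [5:7] → 'op'; at [8:12] → 'kakg'.
Since nothing is captured, `findall` lists the 3 matched substrings directly.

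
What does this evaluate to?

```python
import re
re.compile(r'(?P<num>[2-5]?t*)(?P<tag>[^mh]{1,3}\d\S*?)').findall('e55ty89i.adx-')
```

The pattern matches optionally a character in [2-5], then zero or more of the literal 't' (captured as 'num'); then 1 to 3 of any character except [mh], then a digit, then zero or more of a non-whitespace character (lazy) (captured as 'tag').
The `?` after the quantifier makes it lazy — it takes as little as possible before letting the rest of the pattern try.
Scanning left to right: at [0:3] match 'e55', groups = ('', 'e55'); at [3:7] match 'ty89', groups = ('t', 'y89').
With 2 capturing groups, `findall` returns a 2-tuple per match.

[('', 'e55'), ('t', 'y89')]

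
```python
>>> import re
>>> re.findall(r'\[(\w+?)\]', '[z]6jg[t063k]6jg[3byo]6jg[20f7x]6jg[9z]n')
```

['z', 't063k', '3byo', '20f7x', '9z']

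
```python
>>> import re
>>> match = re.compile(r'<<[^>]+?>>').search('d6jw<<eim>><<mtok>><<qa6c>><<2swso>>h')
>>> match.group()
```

Unlike `match`, `search` isn't anchored — it looks for the pattern anywhere in the string.
The match spans [4:11] → '<<eim>>'.

'<<eim>>'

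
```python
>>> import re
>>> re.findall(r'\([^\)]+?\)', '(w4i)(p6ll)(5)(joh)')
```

No capturing groups, so `findall` returns the 4 full match strings.

['(w4i)', '(p6ll)', '(5)', '(joh)']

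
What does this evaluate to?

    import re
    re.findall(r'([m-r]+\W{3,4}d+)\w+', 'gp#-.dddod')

Pattern: one or more of a character in [m-r], then 3 to 4 of a non-word character, then one or more of the literal 'd' (captured); then one or more of a word character.
Walking the string: at [1:10] match 'p#-.dddod', group 1 = 'p#-.ddd'.
Because there's exactly one group, `findall` drops the full match and keeps group 1 from the one hit.

['p#-.ddd']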